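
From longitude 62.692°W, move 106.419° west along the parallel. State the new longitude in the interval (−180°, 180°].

169.111°W

Start at -62.692°; shift −106.419° → -169.111°.
-169.111° already lies in (−180°, 180°].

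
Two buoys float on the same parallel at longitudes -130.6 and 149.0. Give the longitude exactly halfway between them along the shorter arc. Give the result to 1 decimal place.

Signed shortest Δλ from -130.6° to +149.0° is -80.4°.
Midpoint longitude = -130.6° + (-80.4°)/2 = -130.6° − 40.2° = -170.8°.
(The naïve average (-130.6 + +149.0)/2 = 9.2° is on the wrong side of the globe.)

-170.8°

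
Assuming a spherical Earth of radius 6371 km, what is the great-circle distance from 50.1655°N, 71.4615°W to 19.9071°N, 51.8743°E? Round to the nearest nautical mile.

Δλ = 51.8743 − -71.4615 = 123.3358°.
Δφ = 19.9071 − 50.1655 = -30.2584°.
a = sin²(Δφ/2) + cos φ₁ · cos φ₂ · sin²(Δλ/2) = 0.534761.
c = 2·atan2(√a, √(1−a)) = 1.64037 rad → d = 6371·c ≈ 10450.83 km ≈ 5642.99 nmi.

5643 nmi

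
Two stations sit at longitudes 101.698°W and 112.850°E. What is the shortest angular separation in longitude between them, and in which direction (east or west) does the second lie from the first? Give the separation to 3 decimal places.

145.452° west

Raw difference: 112.850 − -101.698 = 214.548°.
Normalise into (−180°, 180°]: 214.548° − 360° = -145.452°.
Negative ⇒ the second point lies to the west; separation 145.452°.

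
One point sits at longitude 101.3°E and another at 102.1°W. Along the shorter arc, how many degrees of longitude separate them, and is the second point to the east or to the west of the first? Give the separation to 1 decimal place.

156.6° east

Raw difference: -102.1 − 101.3 = -203.4°.
Normalise into (−180°, 180°]: -203.4° + 360° = 156.6°.
Positive ⇒ the second point lies to the east; separation 156.6°.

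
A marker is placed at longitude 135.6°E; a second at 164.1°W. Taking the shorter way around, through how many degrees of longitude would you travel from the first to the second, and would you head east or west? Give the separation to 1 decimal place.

Raw difference: -164.1 − 135.6 = -299.7°.
Normalise into (−180°, 180°]: -299.7° + 360° = 60.3°.
Positive ⇒ the second point lies to the east; separation 60.3°.

60.3° east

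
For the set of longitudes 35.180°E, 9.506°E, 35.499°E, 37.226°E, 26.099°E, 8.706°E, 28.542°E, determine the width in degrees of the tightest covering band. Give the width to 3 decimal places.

Sort the longitudes: +8.706°, +9.506°, +26.099°, +28.542°, +35.180°, +35.499°, +37.226°.
Eastward gaps between consecutive values (wrapping around): 0.800°, 16.593°, 2.443°, 6.638°, 0.319°, 1.727°, 331.480°.
Largest gap = 331.480° ⇒ minimal covering band is its complement: 360° − 331.480° = 28.520°.
Band runs from +8.706° eastward to +37.226°.

28.520°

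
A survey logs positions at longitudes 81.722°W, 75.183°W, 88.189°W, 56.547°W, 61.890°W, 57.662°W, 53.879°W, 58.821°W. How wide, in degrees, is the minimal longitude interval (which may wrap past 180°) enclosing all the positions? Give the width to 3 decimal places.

34.310°

Sort the longitudes: -88.189°, -81.722°, -75.183°, -61.890°, -58.821°, -57.662°, -56.547°, -53.879°.
Eastward gaps between consecutive values (wrapping around): 6.467°, 6.539°, 13.293°, 3.069°, 1.159°, 1.115°, 2.668°, 325.690°.
Largest gap = 325.690° ⇒ minimal covering band is its complement: 360° − 325.690° = 34.310°.
Band runs from -88.189° eastward to -53.879°.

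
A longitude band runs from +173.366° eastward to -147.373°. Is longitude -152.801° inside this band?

Yes

Band width going east from +173.366° to -147.373°: ((-147.373 − 173.366) mod 360) = 39.261°.
Offset of -152.801° east of the west edge: ((-152.801 − 173.366) mod 360) = 33.833°.
33.833° ≤ 39.261° ⇒ inside.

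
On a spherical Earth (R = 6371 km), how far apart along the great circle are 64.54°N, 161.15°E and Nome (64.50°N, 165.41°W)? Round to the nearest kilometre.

1581 km

Δλ = -165.41 − 161.15 = -326.56°; wrapped into (−180°, 180°]: 33.44°.
Δφ = 64.50 − 64.54 = -0.04°.
a = sin²(Δφ/2) + cos φ₁ · cos φ₂ · sin²(Δλ/2) = 0.015318.
c = 2·atan2(√a, √(1−a)) = 0.24817 rad → d = 6371·c ≈ 1581.08 km.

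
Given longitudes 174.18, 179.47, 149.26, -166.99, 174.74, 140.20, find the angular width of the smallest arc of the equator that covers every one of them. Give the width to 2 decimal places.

Sort the longitudes: -166.99°, +140.20°, +149.26°, +174.18°, +174.74°, +179.47°.
Eastward gaps between consecutive values (wrapping around): 307.19°, 9.06°, 24.92°, 0.56°, 4.73°, 13.54°.
Largest gap = 307.19° ⇒ minimal covering band is its complement: 360° − 307.19° = 52.81°.
Band runs from +140.20° eastward to -166.99°, crossing the antimeridian.

52.81°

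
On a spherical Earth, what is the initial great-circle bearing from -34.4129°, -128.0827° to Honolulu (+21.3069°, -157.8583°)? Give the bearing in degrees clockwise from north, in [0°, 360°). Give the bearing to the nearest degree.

Δλ = -157.8583 − -128.0827 = -29.7756°.
θ = atan2( sin Δλ · cos φ₂ , cos φ₁ · sin φ₂ − sin φ₁ · cos φ₂ · cos Δλ )
  = atan2(-0.46266, 0.75678) = -31.440° → normalised to [0°, 360°): 328.560°.

329°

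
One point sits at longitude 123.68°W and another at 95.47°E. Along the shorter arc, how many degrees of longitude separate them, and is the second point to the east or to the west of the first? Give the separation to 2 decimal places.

140.85° west

Raw difference: 95.47 − -123.68 = 219.15°.
Normalise into (−180°, 180°]: 219.15° − 360° = -140.85°.
Negative ⇒ the second point lies to the west; separation 140.85°.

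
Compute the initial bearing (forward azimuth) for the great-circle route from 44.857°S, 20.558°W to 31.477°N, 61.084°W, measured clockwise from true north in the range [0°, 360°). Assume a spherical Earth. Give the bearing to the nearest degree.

326°

Δλ = -61.084 − -20.558 = -40.526°.
θ = atan2( sin Δλ · cos φ₂ , cos φ₁ · sin φ₂ − sin φ₁ · cos φ₂ · cos Δλ )
  = atan2(-0.55418, 0.82738) = -33.814° → normalised to [0°, 360°): 326.186°.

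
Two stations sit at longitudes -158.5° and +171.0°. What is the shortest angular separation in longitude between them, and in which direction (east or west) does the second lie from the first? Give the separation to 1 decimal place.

30.5° west

Raw difference: 171.0 − -158.5 = 329.5°.
Normalise into (−180°, 180°]: 329.5° − 360° = -30.5°.
Negative ⇒ the second point lies to the west; separation 30.5°.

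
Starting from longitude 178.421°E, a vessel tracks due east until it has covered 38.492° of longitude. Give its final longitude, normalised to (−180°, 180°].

Start at +178.421°; shift +38.492° → +216.913°.
+216.913° lies outside (−180°, 180°]; subtract 360° → -143.087°.

143.087°W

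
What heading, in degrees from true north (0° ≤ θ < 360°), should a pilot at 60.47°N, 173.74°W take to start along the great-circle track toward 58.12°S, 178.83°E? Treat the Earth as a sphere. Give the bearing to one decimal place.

184.5°

Δλ = 178.83 − -173.74 = 352.57°; wrapped into (−180°, 180°]: -7.43°.
θ = atan2( sin Δλ · cos φ₂ , cos φ₁ · sin φ₂ − sin φ₁ · cos φ₂ · cos Δλ )
  = atan2(-0.06830, -0.87421) = -175.533° → normalised to [0°, 360°): 184.467°.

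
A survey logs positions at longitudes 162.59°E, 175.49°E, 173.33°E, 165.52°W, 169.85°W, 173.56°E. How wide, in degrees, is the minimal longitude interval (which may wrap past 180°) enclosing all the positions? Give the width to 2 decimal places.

Sort the longitudes: -169.85°, -165.52°, +162.59°, +173.33°, +173.56°, +175.49°.
Eastward gaps between consecutive values (wrapping around): 4.33°, 328.11°, 10.74°, 0.23°, 1.93°, 14.66°.
Largest gap = 328.11° ⇒ minimal covering band is its complement: 360° − 328.11° = 31.89°.
Band runs from +162.59° eastward to -165.52°, crossing the antimeridian.

31.89°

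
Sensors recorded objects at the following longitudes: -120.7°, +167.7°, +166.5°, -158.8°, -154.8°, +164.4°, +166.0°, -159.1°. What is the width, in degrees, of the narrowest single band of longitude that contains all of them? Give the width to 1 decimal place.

74.9°

Sort the longitudes: -159.1°, -158.8°, -154.8°, -120.7°, +164.4°, +166.0°, +166.5°, +167.7°.
Eastward gaps between consecutive values (wrapping around): 0.3°, 4.0°, 34.1°, 285.1°, 1.6°, 0.5°, 1.2°, 33.2°.
Largest gap = 285.1° ⇒ minimal covering band is its complement: 360° − 285.1° = 74.9°.
Band runs from +164.4° eastward to -120.7°, crossing the antimeridian.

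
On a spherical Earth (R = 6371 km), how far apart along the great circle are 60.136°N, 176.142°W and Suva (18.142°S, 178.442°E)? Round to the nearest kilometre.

Δλ = 178.442 − -176.142 = 354.584°; wrapped into (−180°, 180°]: -5.416°.
Δφ = -18.142 − 60.136 = -78.278°.
a = sin²(Δφ/2) + cos φ₁ · cos φ₂ · sin²(Δλ/2) = 0.399475.
c = 2·atan2(√a, √(1−a)) = 1.36837 rad → d = 6371·c ≈ 8717.86 km.

8718 km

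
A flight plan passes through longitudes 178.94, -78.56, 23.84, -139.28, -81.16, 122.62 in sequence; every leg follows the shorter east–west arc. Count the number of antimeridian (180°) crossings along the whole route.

2

Leg 1: +178.94° → -78.56°, shortest Δλ = 102.5° (east) — crosses 180°.
Leg 2: -78.56° → +23.84°, shortest Δλ = 102.4° (east) — does not cross 180°.
Leg 3: +23.84° → -139.28°, shortest Δλ = -163.12° (west) — does not cross 180°.
Leg 4: -139.28° → -81.16°, shortest Δλ = 58.12° (east) — does not cross 180°.
Leg 5: -81.16° → +122.62°, shortest Δλ = -156.22° (west) — crosses 180°.
Total crossings: 2.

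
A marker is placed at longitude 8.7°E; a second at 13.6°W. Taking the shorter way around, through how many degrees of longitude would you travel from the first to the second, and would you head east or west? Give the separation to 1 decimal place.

Raw difference: -13.6 − 8.7 = -22.3°.
Normalise into (−180°, 180°]: -22.3° stays -22.3°.
Negative ⇒ the second point lies to the west; separation 22.3°.

22.3° west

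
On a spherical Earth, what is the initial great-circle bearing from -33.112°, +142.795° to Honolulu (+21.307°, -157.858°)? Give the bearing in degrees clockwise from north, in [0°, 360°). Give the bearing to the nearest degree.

55°

Δλ = -157.858 − 142.795 = -300.653°; wrapped into (−180°, 180°]: 59.347°.
θ = atan2( sin Δλ · cos φ₂ , cos φ₁ · sin φ₂ − sin φ₁ · cos φ₂ · cos Δλ )
  = atan2(0.80147, 0.56383) = 54.874° → normalised to [0°, 360°): 54.874°.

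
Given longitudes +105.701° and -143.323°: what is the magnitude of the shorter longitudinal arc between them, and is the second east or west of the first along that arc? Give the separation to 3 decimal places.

110.976° east

Raw difference: -143.323 − 105.701 = -249.024°.
Normalise into (−180°, 180°]: -249.024° + 360° = 110.976°.
Positive ⇒ the second point lies to the east; separation 110.976°.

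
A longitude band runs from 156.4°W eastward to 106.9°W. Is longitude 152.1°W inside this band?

Yes

Band width going east from -156.4° to -106.9°: ((-106.9 − -156.4) mod 360) = 49.5°.
Offset of -152.1° east of the west edge: ((-152.1 − -156.4) mod 360) = 4.3°.
4.3° ≤ 49.5° ⇒ inside.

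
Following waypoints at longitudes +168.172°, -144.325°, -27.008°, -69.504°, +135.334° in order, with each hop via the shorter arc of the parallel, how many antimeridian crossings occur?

2

Leg 1: +168.172° → -144.325°, shortest Δλ = 47.503° (east) — crosses 180°.
Leg 2: -144.325° → -27.008°, shortest Δλ = 117.317° (east) — does not cross 180°.
Leg 3: -27.008° → -69.504°, shortest Δλ = -42.496° (west) — does not cross 180°.
Leg 4: -69.504° → +135.334°, shortest Δλ = -155.162° (west) — crosses 180°.
Total crossings: 2.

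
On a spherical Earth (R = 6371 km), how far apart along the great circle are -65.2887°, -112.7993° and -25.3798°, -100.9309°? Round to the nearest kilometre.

Δλ = -100.9309 − -112.7993 = 11.8684°.
Δφ = -25.3798 − -65.2887 = 39.9089°.
a = sin²(Δφ/2) + cos φ₁ · cos φ₂ · sin²(Δλ/2) = 0.120504.
c = 2·atan2(√a, √(1−a)) = 0.70903 rad → d = 6371·c ≈ 4517.25 km.

4517 km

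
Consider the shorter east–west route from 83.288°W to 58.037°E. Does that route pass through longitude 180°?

No

Signed shortest Δλ = ((58.037 − -83.288 + 180) mod 360) − 180 = 141.325°.
Going east by 141.325° from -83.288° reaches +58.037° without touching 180°.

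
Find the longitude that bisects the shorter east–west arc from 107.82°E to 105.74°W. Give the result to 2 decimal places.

Signed shortest Δλ from +107.82° to -105.74° is +146.44°.
Midpoint longitude = +107.82° + (+146.44°)/2 = +107.82° + 73.22° = +181.04°.
Normalise into (−180°, 180°]: -178.96°.
(The naïve average (+107.82 + -105.74)/2 = 1.04° is on the wrong side of the globe.)

178.96°W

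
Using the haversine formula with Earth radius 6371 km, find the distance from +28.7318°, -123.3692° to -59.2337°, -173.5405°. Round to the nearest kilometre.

10811 km

Δλ = -173.5405 − -123.3692 = -50.1713°.
Δφ = -59.2337 − 28.7318 = -87.9655°.
a = sin²(Δφ/2) + cos φ₁ · cos φ₂ · sin²(Δλ/2) = 0.562879.
c = 2·atan2(√a, √(1−a)) = 1.69689 rad → d = 6371·c ≈ 10810.87 km.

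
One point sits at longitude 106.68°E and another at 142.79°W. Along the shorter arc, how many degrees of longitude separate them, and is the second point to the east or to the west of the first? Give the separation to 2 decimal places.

Raw difference: -142.79 − 106.68 = -249.47°.
Normalise into (−180°, 180°]: -249.47° + 360° = 110.53°.
Positive ⇒ the second point lies to the east; separation 110.53°.

110.53° east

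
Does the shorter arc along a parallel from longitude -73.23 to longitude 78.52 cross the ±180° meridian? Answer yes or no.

Signed shortest Δλ = ((78.52 − -73.23 + 180) mod 360) − 180 = 151.75°.
Going east by 151.75° from -73.23° reaches +78.52° without touching 180°.

No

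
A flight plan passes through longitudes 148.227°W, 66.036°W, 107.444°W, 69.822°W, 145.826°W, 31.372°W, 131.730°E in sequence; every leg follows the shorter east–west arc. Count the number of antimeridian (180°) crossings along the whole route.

0

Leg 1: -148.227° → -66.036°, shortest Δλ = 82.191° (east) — does not cross 180°.
Leg 2: -66.036° → -107.444°, shortest Δλ = -41.408° (west) — does not cross 180°.
Leg 3: -107.444° → -69.822°, shortest Δλ = 37.622° (east) — does not cross 180°.
Leg 4: -69.822° → -145.826°, shortest Δλ = -76.004° (west) — does not cross 180°.
Leg 5: -145.826° → -31.372°, shortest Δλ = 114.454° (east) — does not cross 180°.
Leg 6: -31.372° → +131.730°, shortest Δλ = 163.102° (east) — does not cross 180°.
Total crossings: 0.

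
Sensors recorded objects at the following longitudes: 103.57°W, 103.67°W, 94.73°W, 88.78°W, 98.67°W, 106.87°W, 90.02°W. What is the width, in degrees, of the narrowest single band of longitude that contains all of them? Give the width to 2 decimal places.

18.09°

Sort the longitudes: -106.87°, -103.67°, -103.57°, -98.67°, -94.73°, -90.02°, -88.78°.
Eastward gaps between consecutive values (wrapping around): 3.20°, 0.10°, 4.90°, 3.94°, 4.71°, 1.24°, 341.91°.
Largest gap = 341.91° ⇒ minimal covering band is its complement: 360° − 341.91° = 18.09°.
Band runs from -106.87° eastward to -88.78°.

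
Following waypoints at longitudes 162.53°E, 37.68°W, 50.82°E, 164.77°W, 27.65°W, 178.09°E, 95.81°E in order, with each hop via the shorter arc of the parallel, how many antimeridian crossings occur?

Leg 1: +162.53° → -37.68°, shortest Δλ = 159.79° (east) — crosses 180°.
Leg 2: -37.68° → +50.82°, shortest Δλ = 88.5° (east) — does not cross 180°.
Leg 3: +50.82° → -164.77°, shortest Δλ = 144.41° (east) — crosses 180°.
Leg 4: -164.77° → -27.65°, shortest Δλ = 137.12° (east) — does not cross 180°.
Leg 5: -27.65° → +178.09°, shortest Δλ = -154.26° (west) — crosses 180°.
Leg 6: +178.09° → +95.81°, shortest Δλ = -82.28° (west) — does not cross 180°.
Total crossings: 3.

3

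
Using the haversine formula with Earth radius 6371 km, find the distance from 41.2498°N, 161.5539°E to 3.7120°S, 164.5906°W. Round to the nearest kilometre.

6063 km

Δλ = -164.5906 − 161.5539 = -326.1445°; wrapped into (−180°, 180°]: 33.8555°.
Δφ = -3.7120 − 41.2498 = -44.9618°.
a = sin²(Δφ/2) + cos φ₁ · cos φ₂ · sin²(Δλ/2) = 0.209816.
c = 2·atan2(√a, √(1−a)) = 0.95162 rad → d = 6371·c ≈ 6062.75 km.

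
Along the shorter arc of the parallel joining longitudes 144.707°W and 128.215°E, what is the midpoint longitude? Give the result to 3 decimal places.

Signed shortest Δλ from -144.707° to +128.215° is -87.078°.
Midpoint longitude = -144.707° + (-87.078°)/2 = -144.707° − 43.539° = -188.246°.
Normalise into (−180°, 180°]: +171.754°.
(The naïve average (-144.707 + +128.215)/2 = -8.246° is on the wrong side of the globe.)

171.754°E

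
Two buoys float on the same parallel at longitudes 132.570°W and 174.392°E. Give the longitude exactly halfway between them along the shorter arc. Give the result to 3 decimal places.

Signed shortest Δλ from -132.570° to +174.392° is -53.038°.
Midpoint longitude = -132.570° + (-53.038°)/2 = -132.570° − 26.519° = -159.089°.
(The naïve average (-132.570 + +174.392)/2 = 20.911° is on the wrong side of the globe.)

159.089°W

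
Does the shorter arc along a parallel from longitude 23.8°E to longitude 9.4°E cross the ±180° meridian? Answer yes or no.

No

Signed shortest Δλ = ((9.4 − 23.8 + 180) mod 360) − 180 = -14.4°.
Going west by 14.4° from +23.8° reaches +9.4° without touching 180°.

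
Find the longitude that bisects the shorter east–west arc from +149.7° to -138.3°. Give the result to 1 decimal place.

Signed shortest Δλ from +149.7° to -138.3° is +72.0°.
Midpoint longitude = +149.7° + (+72.0°)/2 = +149.7° + 36.0° = +185.7°.
Normalise into (−180°, 180°]: -174.3°.
(The naïve average (+149.7 + -138.3)/2 = 5.7° is on the wrong side of the globe.)

-174.3°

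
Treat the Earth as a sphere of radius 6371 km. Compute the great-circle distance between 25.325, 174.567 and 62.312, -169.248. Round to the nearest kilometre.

Δλ = -169.248 − 174.567 = -343.815°; wrapped into (−180°, 180°]: 16.185°.
Δφ = 62.312 − 25.325 = 36.987°.
a = sin²(Δφ/2) + cos φ₁ · cos φ₂ · sin²(Δλ/2) = 0.108937.
c = 2·atan2(√a, √(1−a)) = 0.67273 rad → d = 6371·c ≈ 4285.94 km.

4286 km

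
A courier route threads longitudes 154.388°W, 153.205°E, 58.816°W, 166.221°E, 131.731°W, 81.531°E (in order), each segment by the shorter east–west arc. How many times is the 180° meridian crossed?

Leg 1: -154.388° → +153.205°, shortest Δλ = -52.407° (west) — crosses 180°.
Leg 2: +153.205° → -58.816°, shortest Δλ = 147.979° (east) — crosses 180°.
Leg 3: -58.816° → +166.221°, shortest Δλ = -134.963° (west) — crosses 180°.
Leg 4: +166.221° → -131.731°, shortest Δλ = 62.048° (east) — crosses 180°.
Leg 5: -131.731° → +81.531°, shortest Δλ = -146.738° (west) — crosses 180°.
Total crossings: 5.

5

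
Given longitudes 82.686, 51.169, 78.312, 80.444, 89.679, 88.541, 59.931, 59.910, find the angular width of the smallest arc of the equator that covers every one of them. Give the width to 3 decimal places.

Sort the longitudes: +51.169°, +59.910°, +59.931°, +78.312°, +80.444°, +82.686°, +88.541°, +89.679°.
Eastward gaps between consecutive values (wrapping around): 8.741°, 0.021°, 18.381°, 2.132°, 2.242°, 5.855°, 1.138°, 321.490°.
Largest gap = 321.490° ⇒ minimal covering band is its complement: 360° − 321.490° = 38.510°.
Band runs from +51.169° eastward to +89.679°.

38.510°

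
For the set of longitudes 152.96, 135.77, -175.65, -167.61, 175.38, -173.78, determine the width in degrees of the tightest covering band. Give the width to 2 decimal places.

56.62°

Sort the longitudes: -175.65°, -173.78°, -167.61°, +135.77°, +152.96°, +175.38°.
Eastward gaps between consecutive values (wrapping around): 1.87°, 6.17°, 303.38°, 17.19°, 22.42°, 8.97°.
Largest gap = 303.38° ⇒ minimal covering band is its complement: 360° − 303.38° = 56.62°.
Band runs from +135.77° eastward to -167.61°, crossing the antimeridian.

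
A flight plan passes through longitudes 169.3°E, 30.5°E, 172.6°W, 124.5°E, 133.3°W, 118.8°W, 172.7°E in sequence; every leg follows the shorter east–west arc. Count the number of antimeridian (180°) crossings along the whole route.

Leg 1: +169.3° → +30.5°, shortest Δλ = -138.8° (west) — does not cross 180°.
Leg 2: +30.5° → -172.6°, shortest Δλ = 156.9° (east) — crosses 180°.
Leg 3: -172.6° → +124.5°, shortest Δλ = -62.9° (west) — crosses 180°.
Leg 4: +124.5° → -133.3°, shortest Δλ = 102.2° (east) — crosses 180°.
Leg 5: -133.3° → -118.8°, shortest Δλ = 14.5° (east) — does not cross 180°.
Leg 6: -118.8° → +172.7°, shortest Δλ = -68.5° (west) — crosses 180°.
Total crossings: 4.

4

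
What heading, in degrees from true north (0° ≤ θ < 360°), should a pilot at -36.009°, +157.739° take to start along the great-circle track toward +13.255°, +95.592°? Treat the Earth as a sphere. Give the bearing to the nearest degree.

Δλ = 95.592 − 157.739 = -62.147°.
θ = atan2( sin Δλ · cos φ₂ , cos φ₁ · sin φ₂ − sin φ₁ · cos φ₂ · cos Δλ )
  = atan2(-0.86059, 0.45283) = -62.247° → normalised to [0°, 360°): 297.753°.

298°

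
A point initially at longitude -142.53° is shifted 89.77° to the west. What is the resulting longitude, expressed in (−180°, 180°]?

Start at -142.53°; shift −89.77° → -232.30°.
-232.30° lies outside (−180°, 180°]; add 360° → +127.70°.

+127.70°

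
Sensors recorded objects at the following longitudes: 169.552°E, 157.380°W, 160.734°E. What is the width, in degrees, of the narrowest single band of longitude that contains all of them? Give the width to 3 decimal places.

41.886°

Sort the longitudes: -157.380°, +160.734°, +169.552°.
Eastward gaps between consecutive values (wrapping around): 318.114°, 8.818°, 33.068°.
Largest gap = 318.114° ⇒ minimal covering band is its complement: 360° − 318.114° = 41.886°.
Band runs from +160.734° eastward to -157.380°, crossing the antimeridian.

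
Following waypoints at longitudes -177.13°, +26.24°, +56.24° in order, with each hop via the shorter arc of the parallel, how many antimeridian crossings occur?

1

Leg 1: -177.13° → +26.24°, shortest Δλ = -156.63° (west) — crosses 180°.
Leg 2: +26.24° → +56.24°, shortest Δλ = 30.0° (east) — does not cross 180°.
Total crossings: 1.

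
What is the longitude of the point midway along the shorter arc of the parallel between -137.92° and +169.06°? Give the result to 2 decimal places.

Signed shortest Δλ from -137.92° to +169.06° is -53.02°.
Midpoint longitude = -137.92° + (-53.02°)/2 = -137.92° − 26.51° = -164.43°.
(The naïve average (-137.92 + +169.06)/2 = 15.57° is on the wrong side of the globe.)

-164.43°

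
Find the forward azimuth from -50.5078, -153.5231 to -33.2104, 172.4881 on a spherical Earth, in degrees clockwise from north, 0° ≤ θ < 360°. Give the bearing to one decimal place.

291.8°

Δλ = 172.4881 − -153.5231 = 326.0112°; wrapped into (−180°, 180°]: -33.9888°.
θ = atan2( sin Δλ · cos φ₂ , cos φ₁ · sin φ₂ − sin φ₁ · cos φ₂ · cos Δλ )
  = atan2(-0.46772, 0.18702) = -68.206° → normalised to [0°, 360°): 291.794°.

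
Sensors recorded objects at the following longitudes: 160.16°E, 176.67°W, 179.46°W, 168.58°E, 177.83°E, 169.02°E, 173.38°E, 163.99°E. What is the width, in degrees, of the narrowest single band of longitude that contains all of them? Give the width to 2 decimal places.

23.17°

Sort the longitudes: -179.46°, -176.67°, +160.16°, +163.99°, +168.58°, +169.02°, +173.38°, +177.83°.
Eastward gaps between consecutive values (wrapping around): 2.79°, 336.83°, 3.83°, 4.59°, 0.44°, 4.36°, 4.45°, 2.71°.
Largest gap = 336.83° ⇒ minimal covering band is its complement: 360° − 336.83° = 23.17°.
Band runs from +160.16° eastward to -176.67°, crossing the antimeridian.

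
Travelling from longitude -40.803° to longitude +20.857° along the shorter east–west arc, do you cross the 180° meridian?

No

Signed shortest Δλ = ((20.857 − -40.803 + 180) mod 360) − 180 = 61.66°.
Going east by 61.66° from -40.803° reaches +20.857° without touching 180°.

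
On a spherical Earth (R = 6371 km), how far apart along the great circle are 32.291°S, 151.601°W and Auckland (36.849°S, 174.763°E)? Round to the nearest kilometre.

Δλ = 174.763 − -151.601 = 326.364°; wrapped into (−180°, 180°]: -33.636°.
Δφ = -36.849 − -32.291 = -4.558°.
a = sin²(Δφ/2) + cos φ₁ · cos φ₂ · sin²(Δλ/2) = 0.058210.
c = 2·atan2(√a, √(1−a)) = 0.48734 rad → d = 6371·c ≈ 3104.87 km.

3105 km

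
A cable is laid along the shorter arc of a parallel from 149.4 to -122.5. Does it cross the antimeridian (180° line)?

Naïve |-122.5 − 149.4| = 271.9° > 180°, so the shorter arc goes the other way round — across 180°.
Signed shortest Δλ = ((-122.5 − 149.4 + 180) mod 360) − 180 = 88.1°.
Going east by 88.1° from +149.4° passes through 180° before reaching -122.5°.

Yes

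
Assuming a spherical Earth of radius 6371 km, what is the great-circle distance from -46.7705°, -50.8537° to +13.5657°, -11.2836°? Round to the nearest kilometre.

Δλ = -11.2836 − -50.8537 = 39.5701°.
Δφ = 13.5657 − -46.7705 = 60.3362°.
a = sin²(Δφ/2) + cos φ₁ · cos φ₂ · sin²(Δλ/2) = 0.328832.
c = 2·atan2(√a, √(1−a)) = 1.22139 rad → d = 6371·c ≈ 7781.51 km.

7782 km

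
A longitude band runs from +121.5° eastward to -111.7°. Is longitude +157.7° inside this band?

Band width going east from +121.5° to -111.7°: ((-111.7 − 121.5) mod 360) = 126.8°.
Offset of +157.7° east of the west edge: ((157.7 − 121.5) mod 360) = 36.2°.
36.2° ≤ 126.8° ⇒ inside.

Yes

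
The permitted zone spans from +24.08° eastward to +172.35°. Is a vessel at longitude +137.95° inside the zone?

Band width going east from +24.08° to +172.35°: ((172.35 − 24.08) mod 360) = 148.27°.
Offset of +137.95° east of the west edge: ((137.95 − 24.08) mod 360) = 113.87°.
113.87° ≤ 148.27° ⇒ inside.

Yes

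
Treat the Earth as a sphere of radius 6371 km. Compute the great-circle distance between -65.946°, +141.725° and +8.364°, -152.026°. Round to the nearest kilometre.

9819 km

Δλ = -152.026 − 141.725 = -293.751°; wrapped into (−180°, 180°]: 66.249°.
Δφ = 8.364 − -65.946 = 74.310°.
a = sin²(Δφ/2) + cos φ₁ · cos φ₂ · sin²(Δλ/2) = 0.485205.
c = 2·atan2(√a, √(1−a)) = 1.54120 rad → d = 6371·c ≈ 9819.00 km.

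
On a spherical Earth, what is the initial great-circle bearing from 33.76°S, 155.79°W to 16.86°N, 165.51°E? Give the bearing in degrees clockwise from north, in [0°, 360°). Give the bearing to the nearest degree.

318°

Δλ = 165.51 − -155.79 = 321.30°; wrapped into (−180°, 180°]: -38.70°.
θ = atan2( sin Δλ · cos φ₂ , cos φ₁ · sin φ₂ − sin φ₁ · cos φ₂ · cos Δλ )
  = atan2(-0.59837, 0.65618) = -42.361° → normalised to [0°, 360°): 317.639°.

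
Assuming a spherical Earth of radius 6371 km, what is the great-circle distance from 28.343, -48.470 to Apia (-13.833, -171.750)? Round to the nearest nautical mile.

Δλ = -171.750 − -48.470 = -123.280°.
Δφ = -13.833 − 28.343 = -42.176°.
a = sin²(Δφ/2) + cos φ₁ · cos φ₂ · sin²(Δλ/2) = 0.791226.
c = 2·atan2(√a, √(1−a)) = 2.19254 rad → d = 6371·c ≈ 13968.66 km ≈ 7542.47 nmi.

7542 nmi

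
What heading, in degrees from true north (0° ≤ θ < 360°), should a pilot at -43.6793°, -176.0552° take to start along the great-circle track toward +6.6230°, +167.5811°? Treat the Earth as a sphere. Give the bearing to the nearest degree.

339°

Δλ = 167.5811 − -176.0552 = 343.6363°; wrapped into (−180°, 180°]: -16.3637°.
θ = atan2( sin Δλ · cos φ₂ , cos φ₁ · sin φ₂ − sin φ₁ · cos φ₂ · cos Δλ )
  = atan2(-0.27985, 0.74164) = -20.674° → normalised to [0°, 360°): 339.326°.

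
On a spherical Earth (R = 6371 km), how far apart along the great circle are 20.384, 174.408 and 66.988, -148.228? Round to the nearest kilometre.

5813 km

Δλ = -148.228 − 174.408 = -322.636°; wrapped into (−180°, 180°]: 37.364°.
Δφ = 66.988 − 20.384 = 46.604°.
a = sin²(Δφ/2) + cos φ₁ · cos φ₂ · sin²(Δλ/2) = 0.194079.
c = 2·atan2(√a, √(1−a)) = 0.91241 rad → d = 6371·c ≈ 5812.97 km.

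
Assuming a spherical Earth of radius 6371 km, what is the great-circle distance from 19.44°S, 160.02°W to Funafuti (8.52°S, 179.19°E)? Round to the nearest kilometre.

Δλ = 179.19 − -160.02 = 339.21°; wrapped into (−180°, 180°]: -20.79°.
Δφ = -8.52 − -19.44 = 10.92°.
a = sin²(Δφ/2) + cos φ₁ · cos φ₂ · sin²(Δλ/2) = 0.039415.
c = 2·atan2(√a, √(1−a)) = 0.39972 rad → d = 6371·c ≈ 2546.62 km.

2547 km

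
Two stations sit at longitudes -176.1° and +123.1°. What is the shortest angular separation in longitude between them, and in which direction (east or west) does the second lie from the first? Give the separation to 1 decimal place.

60.8° west

Raw difference: 123.1 − -176.1 = 299.2°.
Normalise into (−180°, 180°]: 299.2° − 360° = -60.8°.
Negative ⇒ the second point lies to the west; separation 60.8°.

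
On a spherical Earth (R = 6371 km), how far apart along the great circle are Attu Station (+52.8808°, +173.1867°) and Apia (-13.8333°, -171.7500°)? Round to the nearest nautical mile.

Δλ = -171.7500 − 173.1867 = -344.9367°; wrapped into (−180°, 180°]: 15.0633°.
Δφ = -13.8333 − 52.8808 = -66.7141°.
a = sin²(Δφ/2) + cos φ₁ · cos φ₂ · sin²(Δλ/2) = 0.312407.
c = 2·atan2(√a, √(1−a)) = 1.18620 rad → d = 6371·c ≈ 7557.28 km ≈ 4080.60 nmi.

4081 nmi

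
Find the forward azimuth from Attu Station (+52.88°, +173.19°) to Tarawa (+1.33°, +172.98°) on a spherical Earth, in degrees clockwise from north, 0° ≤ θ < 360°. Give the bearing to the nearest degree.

180°

Δλ = 172.98 − 173.19 = -0.21°.
θ = atan2( sin Δλ · cos φ₂ , cos φ₁ · sin φ₂ − sin φ₁ · cos φ₂ · cos Δλ )
  = atan2(-0.00366, -0.78315) = -179.732° → normalised to [0°, 360°): 180.268°.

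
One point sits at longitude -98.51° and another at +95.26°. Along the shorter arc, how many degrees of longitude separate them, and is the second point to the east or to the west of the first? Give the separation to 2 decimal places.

166.23° west

Raw difference: 95.26 − -98.51 = 193.77°.
Normalise into (−180°, 180°]: 193.77° − 360° = -166.23°.
Negative ⇒ the second point lies to the west; separation 166.23°.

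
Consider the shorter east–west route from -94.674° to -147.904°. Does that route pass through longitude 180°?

No

Signed shortest Δλ = ((-147.904 − -94.674 + 180) mod 360) − 180 = -53.23°.
Going west by 53.23° from -94.674° reaches -147.904° without touching 180°.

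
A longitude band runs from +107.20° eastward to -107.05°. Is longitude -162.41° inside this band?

Yes

Band width going east from +107.20° to -107.05°: ((-107.05 − 107.20) mod 360) = 145.75°.
Offset of -162.41° east of the west edge: ((-162.41 − 107.20) mod 360) = 90.39°.
90.39° ≤ 145.75° ⇒ inside.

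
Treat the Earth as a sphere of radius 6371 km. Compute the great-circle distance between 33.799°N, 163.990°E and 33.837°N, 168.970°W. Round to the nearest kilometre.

2491 km

Δλ = -168.970 − 163.990 = -332.960°; wrapped into (−180°, 180°]: 27.040°.
Δφ = 33.837 − 33.799 = 0.038°.
a = sin²(Δφ/2) + cos φ₁ · cos φ₂ · sin²(Δλ/2) = 0.037726.
c = 2·atan2(√a, √(1−a)) = 0.39095 rad → d = 6371·c ≈ 2490.72 km.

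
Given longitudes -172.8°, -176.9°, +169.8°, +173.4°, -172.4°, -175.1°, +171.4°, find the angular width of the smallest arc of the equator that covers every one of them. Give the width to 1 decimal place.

17.8°

Sort the longitudes: -176.9°, -175.1°, -172.8°, -172.4°, +169.8°, +171.4°, +173.4°.
Eastward gaps between consecutive values (wrapping around): 1.8°, 2.3°, 0.4°, 342.2°, 1.6°, 2.0°, 9.7°.
Largest gap = 342.2° ⇒ minimal covering band is its complement: 360° − 342.2° = 17.8°.
Band runs from +169.8° eastward to -172.4°, crossing the antimeridian.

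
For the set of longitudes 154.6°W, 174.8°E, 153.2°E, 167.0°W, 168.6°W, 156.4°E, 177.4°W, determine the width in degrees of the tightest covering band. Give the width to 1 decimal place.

52.2°

Sort the longitudes: -177.4°, -168.6°, -167.0°, -154.6°, +153.2°, +156.4°, +174.8°.
Eastward gaps between consecutive values (wrapping around): 8.8°, 1.6°, 12.4°, 307.8°, 3.2°, 18.4°, 7.8°.
Largest gap = 307.8° ⇒ minimal covering band is its complement: 360° − 307.8° = 52.2°.
Band runs from +153.2° eastward to -154.6°, crossing the antimeridian.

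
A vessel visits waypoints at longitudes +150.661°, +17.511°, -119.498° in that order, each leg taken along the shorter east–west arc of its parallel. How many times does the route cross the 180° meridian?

Leg 1: +150.661° → +17.511°, shortest Δλ = -133.15° (west) — does not cross 180°.
Leg 2: +17.511° → -119.498°, shortest Δλ = -137.009° (west) — does not cross 180°.
Total crossings: 0.

0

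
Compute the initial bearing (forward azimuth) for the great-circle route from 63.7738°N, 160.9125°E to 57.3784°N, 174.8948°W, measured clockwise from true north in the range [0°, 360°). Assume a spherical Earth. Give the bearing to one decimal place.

Δλ = -174.8948 − 160.9125 = -335.8073°; wrapped into (−180°, 180°]: 24.1927°.
θ = atan2( sin Δλ · cos φ₂ , cos φ₁ · sin φ₂ − sin φ₁ · cos φ₂ · cos Δλ )
  = atan2(0.22092, -0.06892) = 107.325° → normalised to [0°, 360°): 107.325°.

107.3°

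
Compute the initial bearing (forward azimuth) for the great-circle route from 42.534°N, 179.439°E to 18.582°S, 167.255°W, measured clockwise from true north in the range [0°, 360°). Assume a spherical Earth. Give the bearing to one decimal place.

165.7°

Δλ = -167.255 − 179.439 = -346.694°; wrapped into (−180°, 180°]: 13.306°.
θ = atan2( sin Δλ · cos φ₂ , cos φ₁ · sin φ₂ − sin φ₁ · cos φ₂ · cos Δλ )
  = atan2(0.21815, -0.85840) = 165.741° → normalised to [0°, 360°): 165.741°.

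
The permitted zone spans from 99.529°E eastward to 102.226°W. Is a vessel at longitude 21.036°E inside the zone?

No

Band width going east from +99.529° to -102.226°: ((-102.226 − 99.529) mod 360) = 158.245°.
Offset of +21.036° east of the west edge: ((21.036 − 99.529) mod 360) = 281.507°.
281.507° > 158.245° ⇒ outside.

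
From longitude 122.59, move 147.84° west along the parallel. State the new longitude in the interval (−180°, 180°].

Start at +122.59°; shift −147.84° → -25.25°.
-25.25° already lies in (−180°, 180°].

-25.25°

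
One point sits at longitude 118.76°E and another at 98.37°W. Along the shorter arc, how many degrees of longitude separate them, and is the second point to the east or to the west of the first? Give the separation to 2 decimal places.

Raw difference: -98.37 − 118.76 = -217.13°.
Normalise into (−180°, 180°]: -217.13° + 360° = 142.87°.
Positive ⇒ the second point lies to the east; separation 142.87°.

142.87° east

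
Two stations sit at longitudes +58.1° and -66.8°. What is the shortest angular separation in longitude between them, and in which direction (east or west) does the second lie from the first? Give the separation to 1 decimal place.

Raw difference: -66.8 − 58.1 = -124.9°.
Normalise into (−180°, 180°]: -124.9° stays -124.9°.
Negative ⇒ the second point lies to the west; separation 124.9°.

124.9° west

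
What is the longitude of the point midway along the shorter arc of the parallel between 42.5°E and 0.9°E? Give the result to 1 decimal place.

Signed shortest Δλ from +42.5° to +0.9° is -41.6°.
Midpoint longitude = +42.5° + (-41.6°)/2 = +42.5° − 20.8° = +21.7°.

21.7°E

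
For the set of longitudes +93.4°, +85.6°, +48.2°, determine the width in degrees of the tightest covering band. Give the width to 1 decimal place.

Sort the longitudes: +48.2°, +85.6°, +93.4°.
Eastward gaps between consecutive values (wrapping around): 37.4°, 7.8°, 314.8°.
Largest gap = 314.8° ⇒ minimal covering band is its complement: 360° − 314.8° = 45.2°.
Band runs from +48.2° eastward to +93.4°.

45.2°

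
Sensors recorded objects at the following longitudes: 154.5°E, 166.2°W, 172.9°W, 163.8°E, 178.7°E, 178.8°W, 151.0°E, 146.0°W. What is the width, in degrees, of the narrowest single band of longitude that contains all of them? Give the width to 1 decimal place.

63.0°

Sort the longitudes: -178.8°, -172.9°, -166.2°, -146.0°, +151.0°, +154.5°, +163.8°, +178.7°.
Eastward gaps between consecutive values (wrapping around): 5.9°, 6.7°, 20.2°, 297.0°, 3.5°, 9.3°, 14.9°, 2.5°.
Largest gap = 297.0° ⇒ minimal covering band is its complement: 360° − 297.0° = 63.0°.
Band runs from +151.0° eastward to -146.0°, crossing the antimeridian.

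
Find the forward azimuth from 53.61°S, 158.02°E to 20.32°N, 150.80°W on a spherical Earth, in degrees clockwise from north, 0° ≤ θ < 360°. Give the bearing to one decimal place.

47.1°

Δλ = -150.80 − 158.02 = -308.82°; wrapped into (−180°, 180°]: 51.18°.
θ = atan2( sin Δλ · cos φ₂ , cos φ₁ · sin φ₂ − sin φ₁ · cos φ₂ · cos Δλ )
  = atan2(0.73063, 0.67925) = 47.087° → normalised to [0°, 360°): 47.087°.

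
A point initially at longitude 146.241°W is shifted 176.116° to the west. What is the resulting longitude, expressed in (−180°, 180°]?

Start at -146.241°; shift −176.116° → -322.357°.
-322.357° lies outside (−180°, 180°]; add 360° → +37.643°.

37.643°E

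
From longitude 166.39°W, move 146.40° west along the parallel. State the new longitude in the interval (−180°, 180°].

47.21°E

Start at -166.39°; shift −146.40° → -312.79°.
-312.79° lies outside (−180°, 180°]; add 360° → +47.21°.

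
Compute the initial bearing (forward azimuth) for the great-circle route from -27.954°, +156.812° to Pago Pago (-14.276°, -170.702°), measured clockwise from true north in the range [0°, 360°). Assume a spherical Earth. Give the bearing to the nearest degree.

Δλ = -170.702 − 156.812 = -327.514°; wrapped into (−180°, 180°]: 32.486°.
θ = atan2( sin Δλ · cos φ₂ , cos φ₁ · sin φ₂ − sin φ₁ · cos φ₂ · cos Δλ )
  = atan2(0.52051, 0.16538) = 72.374° → normalised to [0°, 360°): 72.374°.

72°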